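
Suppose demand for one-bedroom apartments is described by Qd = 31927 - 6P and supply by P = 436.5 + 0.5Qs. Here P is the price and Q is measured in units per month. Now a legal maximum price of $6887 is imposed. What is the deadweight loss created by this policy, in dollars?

0

Rearranging supply gives Qs = 2P - 873. Setting quantity demanded equal to quantity supplied, 31927 - 6P = 2P - 873, gives P* = 4100 and Q* = 7327.
The ceiling of 6887 is above the equilibrium price 4100, so it is not binding; the market clears at P* = 4100, Q* = 7327.
Since the control does not bind, no trades are prevented and deadweight loss is zero.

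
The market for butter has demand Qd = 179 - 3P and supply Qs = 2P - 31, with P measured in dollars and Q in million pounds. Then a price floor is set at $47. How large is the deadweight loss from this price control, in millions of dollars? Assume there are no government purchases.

Without the control the market clears where 179 - 3P = 2P - 31, i.e. P* = 42 and Q* = 53.
Since 47 > 42, the floor is binding.
At P = 47: Qd = 179 - 3·47 = 38 and Qs = 2·47 - 31 = 63.
Quantity traded falls to 38. At Q = 38 the demand price is (179 - 38)/3 = 47 and the supply price is (31 + 38)/2 = 34.5.
Deadweight loss = ½ · (47 - 34.5) · (53 - 38) = ½ · 12.5 · 15 = 93.75.

93.75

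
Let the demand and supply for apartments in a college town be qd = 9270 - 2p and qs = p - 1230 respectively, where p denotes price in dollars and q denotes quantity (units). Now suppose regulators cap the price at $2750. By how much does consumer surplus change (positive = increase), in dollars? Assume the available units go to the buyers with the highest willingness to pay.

In a free market, 9270 - 2p = p - 1230 gives the equilibrium p* = 3500, q* = 2270.
Because the ceiling (2750) lies below the market-clearing price, it is binding.
At p = 2750: qd = 9270 - 2·2750 = 3770 and qs = 2750 - 1230 = 1520.
Consumer surplus without the control is ½ · (4635 - 3500) · 2270 = 1288225.
With the ceiling, 1520 units are sold at 2750 (assume they go to the highest-value buyers). The demand price at q = 1520 is 3875, so CS = ½ · [(4635 - 2750) + (3875 - 2750)] · 1520 = 2287600.
Change in consumer surplus = 2287600 - 1288225 = 999375.

999375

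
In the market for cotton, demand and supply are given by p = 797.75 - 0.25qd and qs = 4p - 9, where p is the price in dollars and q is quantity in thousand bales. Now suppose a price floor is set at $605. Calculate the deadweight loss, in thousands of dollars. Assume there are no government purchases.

168100

Rearranging demand gives qd = 3191 - 4p. In a free market, 3191 - 4p = 4p - 9 gives the equilibrium p* = 400, q* = 1591.
Because the floor (605) lies above the market-clearing price, it is binding.
At p = 605: qd = 3191 - 4·605 = 771 and qs = 4·605 - 9 = 2411.
Quantity traded falls to 771. At q = 771 the demand price is (3191 - 771)/4 = 605 and the supply price is (9 + 771)/4 = 195.
Deadweight loss = ½ · (605 - 195) · (1591 - 771) = ½ · 410 · 820 = 168100.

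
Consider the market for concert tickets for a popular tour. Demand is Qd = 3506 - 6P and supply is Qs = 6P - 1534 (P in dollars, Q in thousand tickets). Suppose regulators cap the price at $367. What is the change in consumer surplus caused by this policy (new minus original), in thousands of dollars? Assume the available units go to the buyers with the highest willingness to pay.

26977

Setting quantity demanded equal to quantity supplied, 3506 - 6P = 6P - 1534, gives P* = 420 and Q* = 986.
The ceiling of 367 is below the equilibrium price 420, so it binds.
At P = 367: Qd = 3506 - 6·367 = 1304 and Qs = 6·367 - 1534 = 668.
Consumer surplus without the control is ½ · (1753/3 - 420) · 986 = 243049/3.
With the ceiling, 668 units are sold at 367 (assume they go to the highest-value buyers). The demand price at Q = 668 is 473, so CS = ½ · [(1753/3 - 367) + (473 - 367)] · 668 = 323980/3.
Change in consumer surplus = 323980/3 - 243049/3 = 26977.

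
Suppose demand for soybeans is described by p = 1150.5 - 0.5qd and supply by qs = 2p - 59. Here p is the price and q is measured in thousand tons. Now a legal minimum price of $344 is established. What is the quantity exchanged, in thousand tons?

1121

Rearranging demand gives qd = 2301 - 2p. Equilibrium: 2301 - 2p = 2p - 59, so 2360 = 4p and p* = 590, q* = 1121.
Since 344 is below p* = 590, the floor does not bind and the free-market outcome prevails.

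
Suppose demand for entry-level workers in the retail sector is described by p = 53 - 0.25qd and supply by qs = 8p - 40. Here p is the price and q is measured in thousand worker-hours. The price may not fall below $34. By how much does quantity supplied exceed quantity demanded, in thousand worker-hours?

Rearranging demand gives qd = 212 - 4p. Equilibrium: 212 - 4p = 8p - 40, so 252 = 12p and p* = 21, q* = 128.
Since 34 > 21, the floor is binding.
At p = 34: qd = 212 - 4·34 = 76 and qs = 8·34 - 40 = 232.
Surplus = qs - qd = 232 - 76 = 156.

156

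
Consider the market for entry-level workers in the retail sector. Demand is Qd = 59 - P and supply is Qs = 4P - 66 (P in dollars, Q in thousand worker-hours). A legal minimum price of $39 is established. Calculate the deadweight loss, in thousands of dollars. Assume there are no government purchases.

Setting quantity demanded equal to quantity supplied, 59 - P = 4P - 66, gives P* = 25 and Q* = 34.
The floor of 39 is above the equilibrium price 25, so it binds.
At P = 39: Qd = 59 - 39 = 20 and Qs = 4·39 - 66 = 90.
Quantity traded falls to 20. At Q = 20 the demand price is 59 - 20 = 39 and the supply price is (66 + 20)/4 = 21.5.
Deadweight loss = ½ · (39 - 21.5) · (34 - 20) = ½ · 17.5 · 14 = 122.5.

122.5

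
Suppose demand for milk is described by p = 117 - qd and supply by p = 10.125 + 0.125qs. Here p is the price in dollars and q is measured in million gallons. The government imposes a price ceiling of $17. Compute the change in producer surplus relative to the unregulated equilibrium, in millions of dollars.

Rearranging demand gives qd = 117 - p; rearranging supply gives qs = 8p - 81. In a free market, 117 - p = 8p - 81 gives the equilibrium p* = 22, q* = 95.
Since 17 < 22, the ceiling is binding.
At p = 17: qd = 117 - 17 = 100 and qs = 8·17 - 81 = 55.
Producer surplus without the control is ½ · (22 - 10.125) · 95 = 564.0625.
With the ceiling, producers sell 55 units at 17, so PS = ½ · (17 - 10.125) · 55 = 189.0625.
Change in producer surplus = 189.0625 - 564.0625 = -375.

-375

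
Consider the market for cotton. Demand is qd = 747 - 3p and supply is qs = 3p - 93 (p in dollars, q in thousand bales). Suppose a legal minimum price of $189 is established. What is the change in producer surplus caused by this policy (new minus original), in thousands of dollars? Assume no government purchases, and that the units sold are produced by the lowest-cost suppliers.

5218.5

Setting quantity demanded equal to quantity supplied, 747 - 3p = 3p - 93, gives p* = 140 and q* = 327.
Because the floor (189) lies above the market-clearing price, it is binding.
At p = 189: qd = 747 - 3·189 = 180 and qs = 3·189 - 93 = 474.
Producer surplus without the control is ½ · (140 - 31) · 327 = 17821.5.
With the floor, 180 units are sold at 189. The supply price at q = 180 is 91, so PS = ½ · [(189 - 31) + (189 - 91)] · 180 = 23040.
Change in producer surplus = 23040 - 17821.5 = 5218.5.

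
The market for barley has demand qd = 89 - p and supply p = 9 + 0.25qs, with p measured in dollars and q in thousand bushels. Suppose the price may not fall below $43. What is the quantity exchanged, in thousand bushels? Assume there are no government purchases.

Rearranging supply gives qs = 4p - 36. In a free market, 89 - p = 4p - 36 gives the equilibrium p* = 25, q* = 64.
Since 43 > 25, the floor is binding.
At p = 43: qd = 89 - 43 = 46 and qs = 4·43 - 36 = 136.
The quantity actually transacted is the short side, demand: 46.

46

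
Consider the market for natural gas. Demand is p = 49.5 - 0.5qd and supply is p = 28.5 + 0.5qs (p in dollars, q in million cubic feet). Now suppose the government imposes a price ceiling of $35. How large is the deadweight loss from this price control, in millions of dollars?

Rearranging demand gives qd = 99 - 2p; rearranging supply gives qs = 2p - 57. Setting quantity demanded equal to quantity supplied, 99 - 2p = 2p - 57, gives p* = 39 and q* = 21.
Since 35 < 39, the ceiling is binding.
At p = 35: qd = 99 - 2·35 = 29 and qs = 2·35 - 57 = 13.
Quantity traded falls to 13. At q = 13 the demand price is (99 - 13)/2 = 43 and the supply price is (57 + 13)/2 = 35.
Deadweight loss = ½ · (43 - 35) · (21 - 13) = ½ · 8 · 8 = 32.

32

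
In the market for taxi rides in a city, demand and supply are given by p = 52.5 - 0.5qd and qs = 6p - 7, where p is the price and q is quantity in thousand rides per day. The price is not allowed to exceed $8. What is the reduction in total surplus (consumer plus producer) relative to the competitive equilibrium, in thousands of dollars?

432

Rearranging demand gives qd = 105 - 2p. Equilibrium: 105 - 2p = 6p - 7, so 112 = 8p and p* = 14, q* = 77.
The ceiling of 8 is below the equilibrium price 14, so it binds.
At p = 8: qd = 105 - 2·8 = 89 and qs = 6·8 - 7 = 41.
Quantity traded falls to 41. At q = 41 the demand price is (105 - 41)/2 = 32 and the supply price is (7 + 41)/6 = 8.
Deadweight loss = ½ · (32 - 8) · (77 - 41) = ½ · 24 · 36 = 432.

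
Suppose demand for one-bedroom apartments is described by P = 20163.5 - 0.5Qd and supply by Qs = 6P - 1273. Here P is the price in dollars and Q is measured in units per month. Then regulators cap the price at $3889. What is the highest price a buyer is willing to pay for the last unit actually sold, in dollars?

9133

Rearranging demand gives Qd = 40327 - 2P. In a free market, 40327 - 2P = 6P - 1273 gives the equilibrium P* = 5200, Q* = 29927.
The ceiling of 3889 is below the equilibrium price 5200, so it binds.
At P = 3889: Qd = 40327 - 2·3889 = 32549 and Qs = 6·3889 - 1273 = 22061.
Only 22061 units reach the market. On the demand curve, the marginal buyer's willingness to pay at Q = 22061 is (40327 - 22061)/2 = 9133.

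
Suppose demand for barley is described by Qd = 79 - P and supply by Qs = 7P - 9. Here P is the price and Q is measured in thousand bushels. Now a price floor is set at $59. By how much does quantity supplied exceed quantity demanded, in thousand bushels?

384

In a free market, 79 - P = 7P - 9 gives the equilibrium P* = 11, Q* = 68.
Because the floor (59) lies above the market-clearing price, it is binding.
At P = 59: Qd = 79 - 59 = 20 and Qs = 7·59 - 9 = 404.
Surplus = Qs - Qd = 404 - 20 = 384.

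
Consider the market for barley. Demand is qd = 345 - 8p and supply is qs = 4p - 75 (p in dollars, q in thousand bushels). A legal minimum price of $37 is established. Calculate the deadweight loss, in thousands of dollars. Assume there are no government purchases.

48

Without the control the market clears where 345 - 8p = 4p - 75, i.e. p* = 35 and q* = 65.
The floor of 37 is above the equilibrium price 35, so it binds.
At p = 37: qd = 345 - 8·37 = 49 and qs = 4·37 - 75 = 73.
Quantity traded falls to 49. At q = 49 the demand price is (345 - 49)/8 = 37 and the supply price is (75 + 49)/4 = 31.
Deadweight loss = ½ · (37 - 31) · (65 - 49) = ½ · 6 · 16 = 48.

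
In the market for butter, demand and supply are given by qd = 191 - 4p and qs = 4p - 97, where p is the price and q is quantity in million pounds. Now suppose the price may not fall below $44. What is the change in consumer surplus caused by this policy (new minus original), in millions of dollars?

-248

Equilibrium: 191 - 4p = 4p - 97, so 288 = 8p and p* = 36, q* = 47.
Because the floor (44) lies above the market-clearing price, it is binding.
At p = 44: qd = 191 - 4·44 = 15 and qs = 4·44 - 97 = 79.
Consumer surplus without the control is ½ · (47.75 - 36) · 47 = 276.125.
With the floor, consumers buy 15 units at 44, so CS = ½ · (47.75 - 44) · 15 = 28.125.
Change in consumer surplus = 28.125 - 276.125 = -248.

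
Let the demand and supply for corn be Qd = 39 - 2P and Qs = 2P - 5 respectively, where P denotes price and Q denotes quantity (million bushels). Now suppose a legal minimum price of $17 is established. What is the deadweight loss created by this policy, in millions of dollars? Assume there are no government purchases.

Setting quantity demanded equal to quantity supplied, 39 - 2P = 2P - 5, gives P* = 11 and Q* = 17.
Since 17 > 11, the floor is binding.
At P = 17: Qd = 39 - 2·17 = 5 and Qs = 2·17 - 5 = 29.
Quantity traded falls to 5. At Q = 5 the demand price is (39 - 5)/2 = 17 and the supply price is (5 + 5)/2 = 5.
Deadweight loss = ½ · (17 - 5) · (17 - 5) = ½ · 12 · 12 = 72.

72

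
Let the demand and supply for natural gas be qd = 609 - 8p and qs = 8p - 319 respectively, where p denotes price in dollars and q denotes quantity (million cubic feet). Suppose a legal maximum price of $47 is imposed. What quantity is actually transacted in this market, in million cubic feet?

57

Setting quantity demanded equal to quantity supplied, 609 - 8p = 8p - 319, gives p* = 58 and q* = 145.
Because the ceiling (47) lies below the market-clearing price, it is binding.
At p = 47: qd = 609 - 8·47 = 233 and qs = 8·47 - 319 = 57.
The quantity actually transacted is the short side, supply: 57.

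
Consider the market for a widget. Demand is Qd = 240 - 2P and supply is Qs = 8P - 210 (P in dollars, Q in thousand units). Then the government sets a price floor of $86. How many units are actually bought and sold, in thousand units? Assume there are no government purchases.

68

Equilibrium: 240 - 2P = 8P - 210, so 450 = 10P and P* = 45, Q* = 150.
Because the floor (86) lies above the market-clearing price, it is binding.
At P = 86: Qd = 240 - 2·86 = 68 and Qs = 8·86 - 210 = 478.
The quantity actually transacted is the short side, demand: 68.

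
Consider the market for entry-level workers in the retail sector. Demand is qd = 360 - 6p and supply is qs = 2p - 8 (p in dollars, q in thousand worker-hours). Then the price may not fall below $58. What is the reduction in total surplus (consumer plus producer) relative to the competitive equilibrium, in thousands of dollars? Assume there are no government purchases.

1728

Setting quantity demanded equal to quantity supplied, 360 - 6p = 2p - 8, gives p* = 46 and q* = 84.
Because the floor (58) lies above the market-clearing price, it is binding.
At p = 58: qd = 360 - 6·58 = 12 and qs = 2·58 - 8 = 108.
Quantity traded falls to 12. At q = 12 the demand price is (360 - 12)/6 = 58 and the supply price is (8 + 12)/2 = 10.
Deadweight loss = ½ · (58 - 10) · (84 - 12) = ½ · 48 · 72 = 1728.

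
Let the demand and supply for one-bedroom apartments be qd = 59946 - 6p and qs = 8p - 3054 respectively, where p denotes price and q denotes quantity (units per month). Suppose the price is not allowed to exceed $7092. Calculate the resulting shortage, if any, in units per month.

In a free market, 59946 - 6p = 8p - 3054 gives the equilibrium p* = 4500, q* = 32946.
The ceiling of 7092 is above the equilibrium price 4500, so it is not binding; the market clears at p* = 4500, q* = 32946.
Since the control does not bind, there is no shortage.

0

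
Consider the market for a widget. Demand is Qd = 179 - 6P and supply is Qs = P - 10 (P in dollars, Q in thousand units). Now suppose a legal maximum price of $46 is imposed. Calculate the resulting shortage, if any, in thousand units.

In a free market, 179 - 6P = P - 10 gives the equilibrium P* = 27, Q* = 17.
The ceiling of 46 is above the equilibrium price 27, so it is not binding; the market clears at P* = 27, Q* = 17.
Since the control does not bind, there is no shortage.

0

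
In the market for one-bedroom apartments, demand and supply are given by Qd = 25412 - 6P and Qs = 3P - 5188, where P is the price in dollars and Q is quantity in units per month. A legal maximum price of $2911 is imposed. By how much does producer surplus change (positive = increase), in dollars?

Without the control the market clears where 25412 - 6P = 3P - 5188, i.e. P* = 3400 and Q* = 5012.
Because the ceiling (2911) lies below the market-clearing price, it is binding.
At P = 2911: Qd = 25412 - 6·2911 = 7946 and Qs = 3·2911 - 5188 = 3545.
Producer surplus without the control is ½ · (3400 - 5188/3) · 5012 = 12560072/3.
With the ceiling, producers sell 3545 units at 2911, so PS = ½ · (2911 - 5188/3) · 3545 = 12567025/6.
Change in producer surplus = 12567025/6 - 12560072/3 = -2092186.5.

-2092186.5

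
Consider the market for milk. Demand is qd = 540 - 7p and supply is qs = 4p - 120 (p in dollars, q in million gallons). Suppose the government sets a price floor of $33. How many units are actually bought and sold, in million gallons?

In a free market, 540 - 7p = 4p - 120 gives the equilibrium p* = 60, q* = 120.
Since 33 is below p* = 60, the floor does not bind and the free-market outcome prevails.

120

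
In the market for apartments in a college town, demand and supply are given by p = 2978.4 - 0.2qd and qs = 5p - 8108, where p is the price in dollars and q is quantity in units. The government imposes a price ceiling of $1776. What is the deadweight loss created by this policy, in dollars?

1372880

Rearranging demand gives qd = 14892 - 5p. In a free market, 14892 - 5p = 5p - 8108 gives the equilibrium p* = 2300, q* = 3392.
The ceiling of 1776 is below the equilibrium price 2300, so it binds.
At p = 1776: qd = 14892 - 5·1776 = 6012 and qs = 5·1776 - 8108 = 772.
Quantity traded falls to 772. At q = 772 the demand price is (14892 - 772)/5 = 2824 and the supply price is (8108 + 772)/5 = 1776.
Deadweight loss = ½ · (2824 - 1776) · (3392 - 772) = ½ · 1048 · 2620 = 1372880.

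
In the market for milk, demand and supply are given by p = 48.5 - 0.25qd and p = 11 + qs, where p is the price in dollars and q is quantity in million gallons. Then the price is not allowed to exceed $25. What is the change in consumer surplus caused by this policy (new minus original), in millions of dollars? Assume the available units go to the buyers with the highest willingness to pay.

Rearranging demand gives qd = 194 - 4p; rearranging supply gives qs = p - 11. Without the control the market clears where 194 - 4p = p - 11, i.e. p* = 41 and q* = 30.
Because the ceiling (25) lies below the market-clearing price, it is binding.
At p = 25: qd = 194 - 4·25 = 94 and qs = 25 - 11 = 14.
Consumer surplus without the control is ½ · (48.5 - 41) · 30 = 112.5.
With the ceiling, 14 units are sold at 25 (assume they go to the highest-value buyers). The demand price at q = 14 is 45, so CS = ½ · [(48.5 - 25) + (45 - 25)] · 14 = 304.5.
Change in consumer surplus = 304.5 - 112.5 = 192.

192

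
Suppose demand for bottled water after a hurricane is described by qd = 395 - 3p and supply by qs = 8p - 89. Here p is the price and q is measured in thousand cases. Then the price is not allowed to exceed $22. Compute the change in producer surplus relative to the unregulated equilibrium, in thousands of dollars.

Without the control the market clears where 395 - 3p = 8p - 89, i.e. p* = 44 and q* = 263.
The ceiling of 22 is below the equilibrium price 44, so it binds.
At p = 22: qd = 395 - 3·22 = 329 and qs = 8·22 - 89 = 87.
Producer surplus without the control is ½ · (44 - 11.125) · 263 = 4323.0625.
With the ceiling, producers sell 87 units at 22, so PS = ½ · (22 - 11.125) · 87 = 473.0625.
Change in producer surplus = 473.0625 - 4323.0625 = -3850.

-3850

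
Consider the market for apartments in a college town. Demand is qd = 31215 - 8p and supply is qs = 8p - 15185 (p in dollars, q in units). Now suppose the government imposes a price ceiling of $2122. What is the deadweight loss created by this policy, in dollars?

4842272

Setting quantity demanded equal to quantity supplied, 31215 - 8p = 8p - 15185, gives p* = 2900 and q* = 8015.
The ceiling of 2122 is below the equilibrium price 2900, so it binds.
At p = 2122: qd = 31215 - 8·2122 = 14239 and qs = 8·2122 - 15185 = 1791.
Quantity traded falls to 1791. At q = 1791 the demand price is (31215 - 1791)/8 = 3678 and the supply price is (15185 + 1791)/8 = 2122.
Deadweight loss = ½ · (3678 - 2122) · (8015 - 1791) = ½ · 1556 · 6224 = 4842272.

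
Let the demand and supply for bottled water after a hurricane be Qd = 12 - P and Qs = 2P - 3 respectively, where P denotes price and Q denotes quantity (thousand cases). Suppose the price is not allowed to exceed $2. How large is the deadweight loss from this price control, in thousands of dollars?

In a free market, 12 - P = 2P - 3 gives the equilibrium P* = 5, Q* = 7.
Since 2 < 5, the ceiling is binding.
At P = 2: Qd = 12 - 2 = 10 and Qs = 2·2 - 3 = 1.
Quantity traded falls to 1. At Q = 1 the demand price is 12 - 1 = 11 and the supply price is (3 + 1)/2 = 2.
Deadweight loss = ½ · (11 - 2) · (7 - 1) = ½ · 9 · 6 = 27.

27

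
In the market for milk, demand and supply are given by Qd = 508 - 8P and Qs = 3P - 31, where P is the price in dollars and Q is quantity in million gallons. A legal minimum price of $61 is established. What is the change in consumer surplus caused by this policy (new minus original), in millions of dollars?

In a free market, 508 - 8P = 3P - 31 gives the equilibrium P* = 49, Q* = 116.
Because the floor (61) lies above the market-clearing price, it is binding.
At P = 61: Qd = 508 - 8·61 = 20 and Qs = 3·61 - 31 = 152.
Consumer surplus without the control is ½ · (63.5 - 49) · 116 = 841.
With the floor, consumers buy 20 units at 61, so CS = ½ · (63.5 - 61) · 20 = 25.
Change in consumer surplus = 25 - 841 = -816.

-816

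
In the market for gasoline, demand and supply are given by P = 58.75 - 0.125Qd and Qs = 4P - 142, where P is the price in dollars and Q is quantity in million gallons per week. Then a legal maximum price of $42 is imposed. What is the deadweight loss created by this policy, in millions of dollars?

243

Rearranging demand gives Qd = 470 - 8P. Setting quantity demanded equal to quantity supplied, 470 - 8P = 4P - 142, gives P* = 51 and Q* = 62.
The ceiling of 42 is below the equilibrium price 51, so it binds.
At P = 42: Qd = 470 - 8·42 = 134 and Qs = 4·42 - 142 = 26.
Quantity traded falls to 26. At Q = 26 the demand price is (470 - 26)/8 = 55.5 and the supply price is (142 + 26)/4 = 42.
Deadweight loss = ½ · (55.5 - 42) · (62 - 26) = ½ · 13.5 · 36 = 243.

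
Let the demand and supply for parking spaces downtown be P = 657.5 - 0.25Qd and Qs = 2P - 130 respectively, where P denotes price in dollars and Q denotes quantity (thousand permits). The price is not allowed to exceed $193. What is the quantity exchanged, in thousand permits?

Rearranging demand gives Qd = 2630 - 4P. Setting quantity demanded equal to quantity supplied, 2630 - 4P = 2P - 130, gives P* = 460 and Q* = 790.
Because the ceiling (193) lies below the market-clearing price, it is binding.
At P = 193: Qd = 2630 - 4·193 = 1858 and Qs = 2·193 - 130 = 256.
The quantity actually transacted is the short side, supply: 256.

256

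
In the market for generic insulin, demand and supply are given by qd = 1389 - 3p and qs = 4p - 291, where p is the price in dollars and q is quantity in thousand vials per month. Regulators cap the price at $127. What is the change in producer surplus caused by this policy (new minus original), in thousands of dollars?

Setting quantity demanded equal to quantity supplied, 1389 - 3p = 4p - 291, gives p* = 240 and q* = 669.
Because the ceiling (127) lies below the market-clearing price, it is binding.
At p = 127: qd = 1389 - 3·127 = 1008 and qs = 4·127 - 291 = 217.
Producer surplus without the control is ½ · (240 - 72.75) · 669 = 55945.125.
With the ceiling, producers sell 217 units at 127, so PS = ½ · (127 - 72.75) · 217 = 5886.125.
Change in producer surplus = 5886.125 - 55945.125 = -50059.

-50059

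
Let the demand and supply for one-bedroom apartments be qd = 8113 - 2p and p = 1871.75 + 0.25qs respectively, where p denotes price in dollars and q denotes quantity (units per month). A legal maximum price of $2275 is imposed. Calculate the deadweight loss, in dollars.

633750

Rearranging supply gives qs = 4p - 7487. Setting quantity demanded equal to quantity supplied, 8113 - 2p = 4p - 7487, gives p* = 2600 and q* = 2913.
The ceiling of 2275 is below the equilibrium price 2600, so it binds.
At p = 2275: qd = 8113 - 2·2275 = 3563 and qs = 4·2275 - 7487 = 1613.
Quantity traded falls to 1613. At q = 1613 the demand price is (8113 - 1613)/2 = 3250 and the supply price is (7487 + 1613)/4 = 2275.
Deadweight loss = ½ · (3250 - 2275) · (2913 - 1613) = ½ · 975 · 1300 = 633750.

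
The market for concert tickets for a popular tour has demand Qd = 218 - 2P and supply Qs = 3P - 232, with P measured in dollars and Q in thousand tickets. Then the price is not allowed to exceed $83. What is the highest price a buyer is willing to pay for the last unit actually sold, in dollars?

Equilibrium: 218 - 2P = 3P - 232, so 450 = 5P and P* = 90, Q* = 38.
Because the ceiling (83) lies below the market-clearing price, it is binding.
At P = 83: Qd = 218 - 2·83 = 52 and Qs = 3·83 - 232 = 17.
Only 17 units reach the market. On the demand curve, the marginal buyer's willingness to pay at Q = 17 is (218 - 17)/2 = 100.5.

100.5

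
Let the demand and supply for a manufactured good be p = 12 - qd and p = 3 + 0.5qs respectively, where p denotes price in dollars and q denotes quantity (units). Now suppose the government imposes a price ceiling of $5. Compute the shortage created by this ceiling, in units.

3

Rearranging demand gives qd = 12 - p; rearranging supply gives qs = 2p - 6. Equilibrium: 12 - p = 2p - 6, so 18 = 3p and p* = 6, q* = 6.
The ceiling of 5 is below the equilibrium price 6, so it binds.
At p = 5: qd = 12 - 5 = 7 and qs = 2·5 - 6 = 4.
Shortage = qd - qs = 7 - 4 = 3.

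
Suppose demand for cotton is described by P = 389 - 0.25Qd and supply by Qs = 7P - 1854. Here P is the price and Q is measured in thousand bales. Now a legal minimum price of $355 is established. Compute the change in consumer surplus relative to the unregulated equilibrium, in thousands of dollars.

Rearranging demand gives Qd = 1556 - 4P. In a free market, 1556 - 4P = 7P - 1854 gives the equilibrium P* = 310, Q* = 316.
Because the floor (355) lies above the market-clearing price, it is binding.
At P = 355: Qd = 1556 - 4·355 = 136 and Qs = 7·355 - 1854 = 631.
Consumer surplus without the control is ½ · (389 - 310) · 316 = 12482.
With the floor, consumers buy 136 units at 355, so CS = ½ · (389 - 355) · 136 = 2312.
Change in consumer surplus = 2312 - 12482 = -10170.

-10170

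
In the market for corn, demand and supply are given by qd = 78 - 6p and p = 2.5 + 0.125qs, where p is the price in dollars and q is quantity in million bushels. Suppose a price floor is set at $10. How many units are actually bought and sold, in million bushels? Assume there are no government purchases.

Rearranging supply gives qs = 8p - 20. Equilibrium: 78 - 6p = 8p - 20, so 98 = 14p and p* = 7, q* = 36.
The floor of 10 is above the equilibrium price 7, so it binds.
At p = 10: qd = 78 - 6·10 = 18 and qs = 8·10 - 20 = 60.
The quantity actually transacted is the short side, demand: 18.

18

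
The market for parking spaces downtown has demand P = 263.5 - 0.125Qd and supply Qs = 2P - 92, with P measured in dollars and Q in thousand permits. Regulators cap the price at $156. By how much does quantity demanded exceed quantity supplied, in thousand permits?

Rearranging demand gives Qd = 2108 - 8P. Equilibrium: 2108 - 8P = 2P - 92, so 2200 = 10P and P* = 220, Q* = 348.
Since 156 < 220, the ceiling is binding.
At P = 156: Qd = 2108 - 8·156 = 860 and Qs = 2·156 - 92 = 220.
Shortage = Qd - Qs = 860 - 220 = 640.

640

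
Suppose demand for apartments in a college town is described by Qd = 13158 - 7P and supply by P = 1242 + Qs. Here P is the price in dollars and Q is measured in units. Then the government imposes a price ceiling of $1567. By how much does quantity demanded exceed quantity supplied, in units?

Rearranging supply gives Qs = P - 1242. Setting quantity demanded equal to quantity supplied, 13158 - 7P = P - 1242, gives P* = 1800 and Q* = 558.
The ceiling of 1567 is below the equilibrium price 1800, so it binds.
At P = 1567: Qd = 13158 - 7·1567 = 2189 and Qs = 1567 - 1242 = 325.
Shortage = Qd - Qs = 2189 - 325 = 1864.

1864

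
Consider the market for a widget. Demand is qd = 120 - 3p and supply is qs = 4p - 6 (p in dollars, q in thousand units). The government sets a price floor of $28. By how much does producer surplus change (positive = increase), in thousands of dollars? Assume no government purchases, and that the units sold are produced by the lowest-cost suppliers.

247.5

Equilibrium: 120 - 3p = 4p - 6, so 126 = 7p and p* = 18, q* = 66.
The floor of 28 is above the equilibrium price 18, so it binds.
At p = 28: qd = 120 - 3·28 = 36 and qs = 4·28 - 6 = 106.
Producer surplus without the control is ½ · (18 - 1.5) · 66 = 544.5.
With the floor, 36 units are sold at 28. The supply price at q = 36 is 10.5, so PS = ½ · [(28 - 1.5) + (28 - 10.5)] · 36 = 792.
Change in producer surplus = 792 - 544.5 = 247.5.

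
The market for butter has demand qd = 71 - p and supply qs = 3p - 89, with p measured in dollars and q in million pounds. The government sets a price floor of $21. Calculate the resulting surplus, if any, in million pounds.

In a free market, 71 - p = 3p - 89 gives the equilibrium p* = 40, q* = 31.
Since 21 is below p* = 40, the floor does not bind and the free-market outcome prevails.
Since the control does not bind, there is no surplus.

0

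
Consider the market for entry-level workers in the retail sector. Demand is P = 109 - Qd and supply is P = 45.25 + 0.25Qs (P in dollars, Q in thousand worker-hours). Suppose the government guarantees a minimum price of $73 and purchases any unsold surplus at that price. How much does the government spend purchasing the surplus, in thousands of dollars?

5475

Rearranging demand gives Qd = 109 - P; rearranging supply gives Qs = 4P - 181. In a free market, 109 - P = 4P - 181 gives the equilibrium P* = 58, Q* = 51.
Because the floor (73) lies above the market-clearing price, it is binding.
At P = 73: Qd = 109 - 73 = 36 and Qs = 4·73 - 181 = 111.
Surplus = Qs - Qd = 75.
Government expenditure = surplus × support price = 75 × 73 = 5475.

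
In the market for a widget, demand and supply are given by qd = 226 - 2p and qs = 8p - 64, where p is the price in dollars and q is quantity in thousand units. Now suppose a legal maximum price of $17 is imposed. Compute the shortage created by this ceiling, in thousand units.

120

Equilibrium: 226 - 2p = 8p - 64, so 290 = 10p and p* = 29, q* = 168.
The ceiling of 17 is below the equilibrium price 29, so it binds.
At p = 17: qd = 226 - 2·17 = 192 and qs = 8·17 - 64 = 72.
Shortage = qd - qs = 192 - 72 = 120.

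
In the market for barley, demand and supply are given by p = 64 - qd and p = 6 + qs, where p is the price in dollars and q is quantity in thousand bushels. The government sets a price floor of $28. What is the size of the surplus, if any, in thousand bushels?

0

Rearranging demand gives qd = 64 - p; rearranging supply gives qs = p - 6. Setting quantity demanded equal to quantity supplied, 64 - p = p - 6, gives p* = 35 and q* = 29.
Since 28 is below p* = 35, the floor does not bind and the free-market outcome prevails.
Since the control does not bind, there is no surplus.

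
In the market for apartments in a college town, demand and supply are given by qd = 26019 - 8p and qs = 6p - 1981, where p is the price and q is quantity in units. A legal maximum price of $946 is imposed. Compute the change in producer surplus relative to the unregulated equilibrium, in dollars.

Equilibrium: 26019 - 8p = 6p - 1981, so 28000 = 14p and p* = 2000, q* = 10019.
Because the ceiling (946) lies below the market-clearing price, it is binding.
At p = 946: qd = 26019 - 8·946 = 18451 and qs = 6·946 - 1981 = 3695.
Producer surplus without the control is ½ · (2000 - 1981/6) · 10019 = 100380361/12.
With the ceiling, producers sell 3695 units at 946, so PS = ½ · (946 - 1981/6) · 3695 = 13653025/12.
Change in producer surplus = 13653025/12 - 100380361/12 = -7227278.

-7227278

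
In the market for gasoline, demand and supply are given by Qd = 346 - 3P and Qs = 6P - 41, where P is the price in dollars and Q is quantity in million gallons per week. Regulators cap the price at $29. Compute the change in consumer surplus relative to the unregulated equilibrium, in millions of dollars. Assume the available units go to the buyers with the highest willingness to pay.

In a free market, 346 - 3P = 6P - 41 gives the equilibrium P* = 43, Q* = 217.
The ceiling of 29 is below the equilibrium price 43, so it binds.
At P = 29: Qd = 346 - 3·29 = 259 and Qs = 6·29 - 41 = 133.
Consumer surplus without the control is ½ · (346/3 - 43) · 217 = 47089/6.
With the ceiling, 133 units are sold at 29 (assume they go to the highest-value buyers). The demand price at Q = 133 is 71, so CS = ½ · [(346/3 - 29) + (71 - 29)] · 133 = 51205/6.
Change in consumer surplus = 51205/6 - 47089/6 = 686.

686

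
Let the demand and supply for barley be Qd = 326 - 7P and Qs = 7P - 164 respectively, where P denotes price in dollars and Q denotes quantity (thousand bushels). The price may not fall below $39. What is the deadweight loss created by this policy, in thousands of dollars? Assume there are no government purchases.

112

Without the control the market clears where 326 - 7P = 7P - 164, i.e. P* = 35 and Q* = 81.
The floor of 39 is above the equilibrium price 35, so it binds.
At P = 39: Qd = 326 - 7·39 = 53 and Qs = 7·39 - 164 = 109.
Quantity traded falls to 53. At Q = 53 the demand price is (326 - 53)/7 = 39 and the supply price is (164 + 53)/7 = 31.
Deadweight loss = ½ · (39 - 31) · (81 - 53) = ½ · 8 · 28 = 112.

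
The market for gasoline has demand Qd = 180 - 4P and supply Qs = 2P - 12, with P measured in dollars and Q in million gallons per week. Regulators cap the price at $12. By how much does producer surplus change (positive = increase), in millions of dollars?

In a free market, 180 - 4P = 2P - 12 gives the equilibrium P* = 32, Q* = 52.
Since 12 < 32, the ceiling is binding.
At P = 12: Qd = 180 - 4·12 = 132 and Qs = 2·12 - 12 = 12.
Producer surplus without the control is ½ · (32 - 6) · 52 = 676.
With the ceiling, producers sell 12 units at 12, so PS = ½ · (12 - 6) · 12 = 36.
Change in producer surplus = 36 - 676 = -640.

-640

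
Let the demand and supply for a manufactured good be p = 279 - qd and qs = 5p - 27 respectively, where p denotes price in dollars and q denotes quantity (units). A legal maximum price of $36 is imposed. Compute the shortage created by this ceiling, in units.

90

Rearranging demand gives qd = 279 - p. Without the control the market clears where 279 - p = 5p - 27, i.e. p* = 51 and q* = 228.
The ceiling of 36 is below the equilibrium price 51, so it binds.
At p = 36: qd = 279 - 36 = 243 and qs = 5·36 - 27 = 153.
Shortage = qd - qs = 243 - 153 = 90.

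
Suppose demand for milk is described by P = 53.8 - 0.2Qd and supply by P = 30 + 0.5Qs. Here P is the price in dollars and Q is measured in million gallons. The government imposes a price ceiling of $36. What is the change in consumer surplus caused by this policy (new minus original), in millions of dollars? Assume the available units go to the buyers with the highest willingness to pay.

Rearranging demand gives Qd = 269 - 5P; rearranging supply gives Qs = 2P - 60. In a free market, 269 - 5P = 2P - 60 gives the equilibrium P* = 47, Q* = 34.
Since 36 < 47, the ceiling is binding.
At P = 36: Qd = 269 - 5·36 = 89 and Qs = 2·36 - 60 = 12.
Consumer surplus without the control is ½ · (53.8 - 47) · 34 = 115.6.
With the ceiling, 12 units are sold at 36 (assume they go to the highest-value buyers). The demand price at Q = 12 is 51.4, so CS = ½ · [(53.8 - 36) + (51.4 - 36)] · 12 = 199.2.
Change in consumer surplus = 199.2 - 115.6 = 83.6.

83.6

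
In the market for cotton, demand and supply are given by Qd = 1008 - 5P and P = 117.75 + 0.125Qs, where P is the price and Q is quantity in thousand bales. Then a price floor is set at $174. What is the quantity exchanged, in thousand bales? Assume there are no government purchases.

Rearranging supply gives Qs = 8P - 942. Without the control the market clears where 1008 - 5P = 8P - 942, i.e. P* = 150 and Q* = 258.
The floor of 174 is above the equilibrium price 150, so it binds.
At P = 174: Qd = 1008 - 5·174 = 138 and Qs = 8·174 - 942 = 450.
The quantity actually transacted is the short side, demand: 138.

138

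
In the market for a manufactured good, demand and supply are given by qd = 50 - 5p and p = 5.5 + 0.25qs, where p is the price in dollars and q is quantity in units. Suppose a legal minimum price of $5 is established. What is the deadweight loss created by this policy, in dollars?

Rearranging supply gives qs = 4p - 22. Setting quantity demanded equal to quantity supplied, 50 - 5p = 4p - 22, gives p* = 8 and q* = 10.
The floor of 5 is below the equilibrium price 8, so it is not binding; the market clears at p* = 8, q* = 10.
Since the control does not bind, no trades are prevented and deadweight loss is zero.

0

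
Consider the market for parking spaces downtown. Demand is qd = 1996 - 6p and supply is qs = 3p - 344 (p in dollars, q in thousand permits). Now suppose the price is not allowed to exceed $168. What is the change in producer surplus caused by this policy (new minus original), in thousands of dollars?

-27416

Setting quantity demanded equal to quantity supplied, 1996 - 6p = 3p - 344, gives p* = 260 and q* = 436.
Because the ceiling (168) lies below the market-clearing price, it is binding.
At p = 168: qd = 1996 - 6·168 = 988 and qs = 3·168 - 344 = 160.
Producer surplus without the control is ½ · (260 - 344/3) · 436 = 95048/3.
With the ceiling, producers sell 160 units at 168, so PS = ½ · (168 - 344/3) · 160 = 12800/3.
Change in producer surplus = 12800/3 - 95048/3 = -27416.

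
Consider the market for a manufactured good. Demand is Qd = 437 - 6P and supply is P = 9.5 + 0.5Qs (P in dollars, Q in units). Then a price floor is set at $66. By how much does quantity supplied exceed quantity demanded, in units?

72

Rearranging supply gives Qs = 2P - 19. Without the control the market clears where 437 - 6P = 2P - 19, i.e. P* = 57 and Q* = 95.
The floor of 66 is above the equilibrium price 57, so it binds.
At P = 66: Qd = 437 - 6·66 = 41 and Qs = 2·66 - 19 = 113.
Surplus = Qs - Qd = 113 - 41 = 72.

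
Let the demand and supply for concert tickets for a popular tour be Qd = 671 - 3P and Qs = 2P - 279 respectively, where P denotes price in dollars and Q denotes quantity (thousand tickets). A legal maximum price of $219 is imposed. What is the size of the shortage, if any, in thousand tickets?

0

In a free market, 671 - 3P = 2P - 279 gives the equilibrium P* = 190, Q* = 101.
Since 219 is above P* = 190, the ceiling does not bind and the free-market outcome prevails.
Since the control does not bind, there is no shortage.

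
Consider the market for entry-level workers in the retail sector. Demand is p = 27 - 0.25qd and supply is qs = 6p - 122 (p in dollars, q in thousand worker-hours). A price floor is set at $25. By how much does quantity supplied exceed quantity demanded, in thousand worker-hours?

Rearranging demand gives qd = 108 - 4p. Equilibrium: 108 - 4p = 6p - 122, so 230 = 10p and p* = 23, q* = 16.
Because the floor (25) lies above the market-clearing price, it is binding.
At p = 25: qd = 108 - 4·25 = 8 and qs = 6·25 - 122 = 28.
Surplus = qs - qd = 28 - 8 = 20.

20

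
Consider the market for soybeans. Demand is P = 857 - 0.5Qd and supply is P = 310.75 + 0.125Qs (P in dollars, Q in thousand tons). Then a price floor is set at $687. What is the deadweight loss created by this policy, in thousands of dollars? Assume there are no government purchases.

89111.25

Rearranging demand gives Qd = 1714 - 2P; rearranging supply gives Qs = 8P - 2486. Equilibrium: 1714 - 2P = 8P - 2486, so 4200 = 10P and P* = 420, Q* = 874.
The floor of 687 is above the equilibrium price 420, so it binds.
At P = 687: Qd = 1714 - 2·687 = 340 and Qs = 8·687 - 2486 = 3010.
Quantity traded falls to 340. At Q = 340 the demand price is (1714 - 340)/2 = 687 and the supply price is (2486 + 340)/8 = 353.25.
Deadweight loss = ½ · (687 - 353.25) · (874 - 340) = ½ · 333.75 · 534 = 89111.25.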